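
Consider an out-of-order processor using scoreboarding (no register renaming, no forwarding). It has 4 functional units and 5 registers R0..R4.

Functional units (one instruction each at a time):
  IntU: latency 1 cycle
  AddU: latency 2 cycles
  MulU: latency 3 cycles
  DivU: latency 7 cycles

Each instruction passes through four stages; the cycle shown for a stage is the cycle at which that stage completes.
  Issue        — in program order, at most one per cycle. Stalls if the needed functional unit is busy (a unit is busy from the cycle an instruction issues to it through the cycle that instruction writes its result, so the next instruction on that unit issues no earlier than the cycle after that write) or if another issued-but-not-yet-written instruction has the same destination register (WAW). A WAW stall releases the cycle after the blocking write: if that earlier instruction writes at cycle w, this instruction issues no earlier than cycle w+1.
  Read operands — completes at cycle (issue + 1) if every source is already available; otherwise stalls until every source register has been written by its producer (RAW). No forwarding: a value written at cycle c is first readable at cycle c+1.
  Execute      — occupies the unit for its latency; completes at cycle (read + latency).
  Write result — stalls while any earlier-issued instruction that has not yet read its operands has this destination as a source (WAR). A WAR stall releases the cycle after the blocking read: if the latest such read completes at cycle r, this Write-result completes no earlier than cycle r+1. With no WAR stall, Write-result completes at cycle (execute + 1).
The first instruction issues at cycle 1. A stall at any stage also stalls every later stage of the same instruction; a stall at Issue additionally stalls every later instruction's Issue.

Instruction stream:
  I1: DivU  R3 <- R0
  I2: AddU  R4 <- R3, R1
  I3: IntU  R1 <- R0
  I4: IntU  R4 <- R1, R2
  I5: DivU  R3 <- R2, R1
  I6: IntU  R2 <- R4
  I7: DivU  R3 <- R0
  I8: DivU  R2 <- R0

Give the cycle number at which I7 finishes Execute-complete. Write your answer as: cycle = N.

1) issue 1, read 2, done 9, write 10
2) issue 2, read 11, done 13, write 14  <RAW R3: wait I1 write@10>
3) issue 3, read 4, done 5, write 12  <WAR R1: wait I2 read@11>
4) issue 15, read 16, done 17, write 18  <WAW R4: wait I2 write@14>
5) issue 16, read 17, done 24, write 25
6) issue 19, read 20, done 21, write 22  <struct: IntU busy until I4 writes@18>
7) issue 26, read 27, done 34, write 35  <struct: DivU busy until I5 writes@25>
8) issue 36, read 37, done 44, write 45  <struct: DivU busy until I7 writes@35>

cycle = 34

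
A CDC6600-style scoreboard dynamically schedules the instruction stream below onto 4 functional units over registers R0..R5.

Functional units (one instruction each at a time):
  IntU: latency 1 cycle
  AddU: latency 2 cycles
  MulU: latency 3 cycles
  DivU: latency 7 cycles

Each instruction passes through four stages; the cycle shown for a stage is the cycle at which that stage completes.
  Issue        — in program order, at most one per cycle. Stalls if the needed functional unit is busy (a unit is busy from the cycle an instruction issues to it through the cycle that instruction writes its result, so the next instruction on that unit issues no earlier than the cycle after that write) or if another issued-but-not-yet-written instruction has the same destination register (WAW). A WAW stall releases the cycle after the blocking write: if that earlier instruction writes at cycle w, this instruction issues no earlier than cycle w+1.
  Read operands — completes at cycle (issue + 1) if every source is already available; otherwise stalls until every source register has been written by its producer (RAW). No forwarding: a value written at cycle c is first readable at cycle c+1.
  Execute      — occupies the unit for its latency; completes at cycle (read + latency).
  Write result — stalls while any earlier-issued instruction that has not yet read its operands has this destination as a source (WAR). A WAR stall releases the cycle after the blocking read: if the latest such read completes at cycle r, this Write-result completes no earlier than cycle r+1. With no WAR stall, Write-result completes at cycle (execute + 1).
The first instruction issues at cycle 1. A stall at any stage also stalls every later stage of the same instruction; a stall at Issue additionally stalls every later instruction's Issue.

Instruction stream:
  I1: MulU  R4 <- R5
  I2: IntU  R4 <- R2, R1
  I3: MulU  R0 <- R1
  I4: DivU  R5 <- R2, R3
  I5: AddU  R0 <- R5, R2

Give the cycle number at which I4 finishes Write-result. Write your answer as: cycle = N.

I1: IS=1 RO=2 EX=5 WR=6
I2: IS=7 RO=8 EX=9 WR=10  [WAW R4: wait I1 write@6]
I3: IS=8 RO=9 EX=12 WR=13
I4: IS=9 RO=10 EX=17 WR=18
I5: IS=14 RO=19 EX=21 WR=22  [WAW R0: wait I3 write@13; RAW R5: wait I4 write@18]

cycle = 18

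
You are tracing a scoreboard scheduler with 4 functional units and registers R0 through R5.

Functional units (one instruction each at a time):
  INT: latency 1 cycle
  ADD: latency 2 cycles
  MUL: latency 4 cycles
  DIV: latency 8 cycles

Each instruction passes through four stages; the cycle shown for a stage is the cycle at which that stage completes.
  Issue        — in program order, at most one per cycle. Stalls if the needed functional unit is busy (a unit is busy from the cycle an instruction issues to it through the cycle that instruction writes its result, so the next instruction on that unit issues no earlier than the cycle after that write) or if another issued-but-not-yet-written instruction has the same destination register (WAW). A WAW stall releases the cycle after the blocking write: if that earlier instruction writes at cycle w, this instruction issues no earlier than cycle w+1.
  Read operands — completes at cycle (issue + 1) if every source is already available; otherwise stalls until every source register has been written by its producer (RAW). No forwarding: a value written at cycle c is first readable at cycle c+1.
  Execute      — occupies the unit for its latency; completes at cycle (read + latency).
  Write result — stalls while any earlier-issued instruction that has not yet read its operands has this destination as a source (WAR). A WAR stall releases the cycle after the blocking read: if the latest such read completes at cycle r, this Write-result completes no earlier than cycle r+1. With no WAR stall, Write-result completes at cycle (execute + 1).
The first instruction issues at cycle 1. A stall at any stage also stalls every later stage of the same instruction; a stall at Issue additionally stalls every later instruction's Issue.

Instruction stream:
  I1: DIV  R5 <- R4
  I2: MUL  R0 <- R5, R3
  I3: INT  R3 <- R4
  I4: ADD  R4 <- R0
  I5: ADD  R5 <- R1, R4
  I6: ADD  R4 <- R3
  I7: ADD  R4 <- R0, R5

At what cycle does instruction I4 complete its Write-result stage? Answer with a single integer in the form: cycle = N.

I1: IS=1 RO=2 EX=10 WR=11
I2: IS=2 RO=12 EX=16 WR=17  [RAW R5: wait I1 write@11]
I3: IS=3 RO=4 EX=5 WR=13  [WAR R3: wait I2 read@12]
I4: IS=4 RO=18 EX=20 WR=21  [RAW R0: wait I2 write@17]
I5: IS=22 RO=23 EX=25 WR=26  [struct: ADD busy until I4 writes@21]
I6: IS=27 RO=28 EX=30 WR=31  [struct: ADD busy until I5 writes@26]
I7: IS=32 RO=33 EX=35 WR=36  [struct: ADD busy until I6 writes@31]

cycle = 21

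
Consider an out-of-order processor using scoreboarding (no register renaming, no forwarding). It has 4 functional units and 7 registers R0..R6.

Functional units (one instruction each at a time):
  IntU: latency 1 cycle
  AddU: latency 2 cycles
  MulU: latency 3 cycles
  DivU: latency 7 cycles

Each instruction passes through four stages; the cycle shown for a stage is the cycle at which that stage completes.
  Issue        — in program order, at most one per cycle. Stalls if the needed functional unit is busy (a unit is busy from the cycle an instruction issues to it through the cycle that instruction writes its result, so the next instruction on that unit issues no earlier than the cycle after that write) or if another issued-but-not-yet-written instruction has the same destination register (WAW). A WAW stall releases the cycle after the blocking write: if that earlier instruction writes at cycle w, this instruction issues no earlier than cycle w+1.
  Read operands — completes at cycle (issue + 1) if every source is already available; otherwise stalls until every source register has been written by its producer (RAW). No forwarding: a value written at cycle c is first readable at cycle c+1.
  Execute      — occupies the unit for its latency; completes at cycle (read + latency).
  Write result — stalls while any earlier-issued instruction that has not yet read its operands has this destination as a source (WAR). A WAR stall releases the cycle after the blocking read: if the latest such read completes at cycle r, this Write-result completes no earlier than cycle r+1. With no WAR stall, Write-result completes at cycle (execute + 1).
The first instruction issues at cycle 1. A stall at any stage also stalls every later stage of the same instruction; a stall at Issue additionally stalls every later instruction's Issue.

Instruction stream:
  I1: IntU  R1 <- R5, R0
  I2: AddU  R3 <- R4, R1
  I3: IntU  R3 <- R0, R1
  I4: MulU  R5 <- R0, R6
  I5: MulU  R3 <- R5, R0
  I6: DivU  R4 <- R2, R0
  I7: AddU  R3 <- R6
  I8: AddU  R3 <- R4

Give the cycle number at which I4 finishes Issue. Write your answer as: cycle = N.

I1: IS=1 RO=2 EX=3 WR=4
I2: IS=2 RO=5 EX=7 WR=8  [RAW R1: wait I1 write@4]
I3: IS=9 RO=10 EX=11 WR=12  [WAW R3: wait I2 write@8]
I4: IS=10 RO=11 EX=14 WR=15
I5: IS=16 RO=17 EX=20 WR=21  [struct: MulU busy until I4 writes@15]
I6: IS=17 RO=18 EX=25 WR=26
I7: IS=22 RO=23 EX=25 WR=26  [WAW R3: wait I5 write@21]
I8: IS=27 RO=28 EX=30 WR=31  [struct: AddU busy until I7 writes@26]

cycle = 10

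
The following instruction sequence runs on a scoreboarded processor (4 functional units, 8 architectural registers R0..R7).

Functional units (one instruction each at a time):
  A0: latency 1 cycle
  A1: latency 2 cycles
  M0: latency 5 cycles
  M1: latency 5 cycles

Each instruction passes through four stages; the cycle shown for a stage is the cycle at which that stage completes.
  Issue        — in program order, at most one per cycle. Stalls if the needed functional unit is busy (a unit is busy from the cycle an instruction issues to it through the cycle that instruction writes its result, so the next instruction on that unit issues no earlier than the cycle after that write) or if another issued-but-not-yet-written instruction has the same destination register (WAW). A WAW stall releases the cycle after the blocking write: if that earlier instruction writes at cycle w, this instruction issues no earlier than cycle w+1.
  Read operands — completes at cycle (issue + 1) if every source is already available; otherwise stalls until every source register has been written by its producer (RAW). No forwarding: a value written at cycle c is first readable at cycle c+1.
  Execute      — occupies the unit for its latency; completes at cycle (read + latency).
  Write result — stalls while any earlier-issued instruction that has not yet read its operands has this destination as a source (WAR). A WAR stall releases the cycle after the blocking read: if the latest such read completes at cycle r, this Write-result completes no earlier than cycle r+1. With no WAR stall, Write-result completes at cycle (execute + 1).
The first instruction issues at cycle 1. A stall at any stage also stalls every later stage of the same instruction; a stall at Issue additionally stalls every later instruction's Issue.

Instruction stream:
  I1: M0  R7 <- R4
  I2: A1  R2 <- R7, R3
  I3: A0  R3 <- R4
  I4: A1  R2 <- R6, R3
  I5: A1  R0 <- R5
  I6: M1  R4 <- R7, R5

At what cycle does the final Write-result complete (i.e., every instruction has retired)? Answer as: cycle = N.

cycle = 26

I1 -> (1, 2, 7, 8)
I2 -> (2, 9, 11, 12)  // RAW R7: wait I1 write@8
I3 -> (3, 4, 5, 10)  // WAR R3: wait I2 read@9
I4 -> (13, 14, 16, 17)  // struct: A1 busy until I2 writes@12
I5 -> (18, 19, 21, 22)  // struct: A1 busy until I4 writes@17
I6 -> (19, 20, 25, 26)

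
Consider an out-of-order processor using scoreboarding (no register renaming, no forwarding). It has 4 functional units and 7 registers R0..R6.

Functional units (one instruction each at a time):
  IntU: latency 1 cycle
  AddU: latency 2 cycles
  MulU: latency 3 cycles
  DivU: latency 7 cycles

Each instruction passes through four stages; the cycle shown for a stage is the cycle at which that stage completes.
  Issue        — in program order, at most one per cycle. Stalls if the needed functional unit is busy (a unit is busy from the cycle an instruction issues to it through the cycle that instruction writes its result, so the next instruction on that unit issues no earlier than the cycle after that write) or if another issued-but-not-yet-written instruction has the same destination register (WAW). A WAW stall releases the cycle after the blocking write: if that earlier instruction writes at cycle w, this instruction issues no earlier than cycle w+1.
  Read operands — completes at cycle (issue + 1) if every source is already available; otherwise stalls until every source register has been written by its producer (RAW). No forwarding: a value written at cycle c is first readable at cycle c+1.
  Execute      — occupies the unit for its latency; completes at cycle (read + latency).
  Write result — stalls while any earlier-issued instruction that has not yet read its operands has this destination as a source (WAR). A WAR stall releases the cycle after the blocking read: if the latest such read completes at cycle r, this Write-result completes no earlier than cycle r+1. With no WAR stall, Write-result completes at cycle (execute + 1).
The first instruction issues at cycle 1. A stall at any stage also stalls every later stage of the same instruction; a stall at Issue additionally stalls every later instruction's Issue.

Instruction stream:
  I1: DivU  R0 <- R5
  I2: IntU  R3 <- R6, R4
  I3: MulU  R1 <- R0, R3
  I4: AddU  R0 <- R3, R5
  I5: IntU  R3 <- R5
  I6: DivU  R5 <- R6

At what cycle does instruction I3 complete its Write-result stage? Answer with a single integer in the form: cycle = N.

cycle = 15

cycle 1: issue I1 (DivU)
cycle 2: I1 read-ops · issue I2 (IntU)
cycle 3: I2 read-ops · issue I3 (MulU)
cycle 4: I2 finished on IntU
cycle 5: I2→R3
cycle 9: I1 finished on DivU
cycle 10: I1→R0
cycle 11: I3 read-ops · issue I4 (AddU)
cycle 12: I4 read-ops · issue I5 (IntU)
cycle 13: I5 read-ops · issue I6 (DivU)
cycle 14: I3 finished on MulU · I4 finished on AddU · I5 finished on IntU · I6 read-ops
cycle 15: I3→R1 · I4→R0 · I5→R3
cycle 21: I6 finished on DivU
cycle 22: I6→R5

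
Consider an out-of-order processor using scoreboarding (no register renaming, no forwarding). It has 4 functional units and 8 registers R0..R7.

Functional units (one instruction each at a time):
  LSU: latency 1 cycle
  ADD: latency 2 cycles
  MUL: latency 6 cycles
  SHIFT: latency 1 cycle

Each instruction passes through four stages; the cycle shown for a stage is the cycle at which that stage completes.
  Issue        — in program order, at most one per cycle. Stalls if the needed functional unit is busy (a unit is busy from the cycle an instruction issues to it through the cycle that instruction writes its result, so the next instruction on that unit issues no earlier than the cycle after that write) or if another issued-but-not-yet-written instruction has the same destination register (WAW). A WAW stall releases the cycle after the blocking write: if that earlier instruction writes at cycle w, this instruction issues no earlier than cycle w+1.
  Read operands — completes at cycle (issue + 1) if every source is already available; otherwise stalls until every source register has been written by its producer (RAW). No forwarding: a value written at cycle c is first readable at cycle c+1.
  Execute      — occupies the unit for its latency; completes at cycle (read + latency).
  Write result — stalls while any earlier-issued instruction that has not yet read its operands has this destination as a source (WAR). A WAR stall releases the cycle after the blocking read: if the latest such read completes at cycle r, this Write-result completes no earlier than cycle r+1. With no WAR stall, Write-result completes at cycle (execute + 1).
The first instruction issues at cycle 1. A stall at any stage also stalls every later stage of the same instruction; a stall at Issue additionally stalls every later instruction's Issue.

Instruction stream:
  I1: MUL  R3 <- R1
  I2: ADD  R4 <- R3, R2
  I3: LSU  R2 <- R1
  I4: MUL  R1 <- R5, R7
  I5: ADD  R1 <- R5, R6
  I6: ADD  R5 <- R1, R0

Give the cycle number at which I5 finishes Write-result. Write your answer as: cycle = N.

cycle = 23

cycle 1: I1 issues→MUL
cycle 2: I1 reads · I2 issues→ADD
cycle 3: I3 issues→LSU
cycle 4: I3 reads
cycle 5: I3 exec-done
cycle 8: I1 exec-done
cycle 9: I1 writes R3
cycle 10: I2 reads · I4 issues→MUL
cycle 11: I3 writes R2 · I4 reads
cycle 12: I2 exec-done
cycle 13: I2 writes R4
cycle 17: I4 exec-done
cycle 18: I4 writes R1
cycle 19: I5 issues→ADD
cycle 20: I5 reads
cycle 22: I5 exec-done
cycle 23: I5 writes R1
cycle 24: I6 issues→ADD
cycle 25: I6 reads
cycle 27: I6 exec-done
cycle 28: I6 writes R5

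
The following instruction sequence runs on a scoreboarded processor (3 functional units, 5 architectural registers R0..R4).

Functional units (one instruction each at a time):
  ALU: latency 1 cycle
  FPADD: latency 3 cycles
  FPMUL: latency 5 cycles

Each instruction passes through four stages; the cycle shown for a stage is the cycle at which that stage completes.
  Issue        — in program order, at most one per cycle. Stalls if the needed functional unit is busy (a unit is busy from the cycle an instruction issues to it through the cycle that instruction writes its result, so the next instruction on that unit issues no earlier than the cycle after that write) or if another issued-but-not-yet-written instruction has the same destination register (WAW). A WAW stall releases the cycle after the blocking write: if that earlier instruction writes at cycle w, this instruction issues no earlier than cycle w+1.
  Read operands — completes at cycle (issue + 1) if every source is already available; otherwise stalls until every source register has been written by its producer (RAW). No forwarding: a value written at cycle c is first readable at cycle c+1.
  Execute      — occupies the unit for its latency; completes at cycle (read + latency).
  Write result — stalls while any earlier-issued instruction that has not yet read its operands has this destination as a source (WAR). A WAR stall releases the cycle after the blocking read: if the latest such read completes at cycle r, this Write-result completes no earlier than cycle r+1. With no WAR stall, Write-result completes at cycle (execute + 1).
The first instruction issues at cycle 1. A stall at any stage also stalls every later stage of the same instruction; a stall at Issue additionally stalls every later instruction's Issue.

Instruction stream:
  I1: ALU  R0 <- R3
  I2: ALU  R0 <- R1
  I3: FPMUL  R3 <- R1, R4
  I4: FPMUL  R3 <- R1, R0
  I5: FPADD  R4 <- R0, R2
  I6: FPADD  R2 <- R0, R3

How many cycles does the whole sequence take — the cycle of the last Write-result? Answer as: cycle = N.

cycle = 26

cycle 1: issue I1 (ALU)
cycle 2: I1 read-ops
cycle 3: I1 finished on ALU
cycle 4: I1→R0
cycle 5: issue I2 (ALU)
cycle 6: I2 read-ops, issue I3 (FPMUL)
cycle 7: I2 finished on ALU, I3 read-ops
cycle 8: I2→R0
cycle 12: I3 finished on FPMUL
cycle 13: I3→R3
cycle 14: issue I4 (FPMUL)
cycle 15: I4 read-ops, issue I5 (FPADD)
cycle 16: I5 read-ops
cycle 19: I5 finished on FPADD
cycle 20: I4 finished on FPMUL, I5→R4
cycle 21: I4→R3, issue I6 (FPADD)
cycle 22: I6 read-ops
cycle 25: I6 finished on FPADD
cycle 26: I6→R2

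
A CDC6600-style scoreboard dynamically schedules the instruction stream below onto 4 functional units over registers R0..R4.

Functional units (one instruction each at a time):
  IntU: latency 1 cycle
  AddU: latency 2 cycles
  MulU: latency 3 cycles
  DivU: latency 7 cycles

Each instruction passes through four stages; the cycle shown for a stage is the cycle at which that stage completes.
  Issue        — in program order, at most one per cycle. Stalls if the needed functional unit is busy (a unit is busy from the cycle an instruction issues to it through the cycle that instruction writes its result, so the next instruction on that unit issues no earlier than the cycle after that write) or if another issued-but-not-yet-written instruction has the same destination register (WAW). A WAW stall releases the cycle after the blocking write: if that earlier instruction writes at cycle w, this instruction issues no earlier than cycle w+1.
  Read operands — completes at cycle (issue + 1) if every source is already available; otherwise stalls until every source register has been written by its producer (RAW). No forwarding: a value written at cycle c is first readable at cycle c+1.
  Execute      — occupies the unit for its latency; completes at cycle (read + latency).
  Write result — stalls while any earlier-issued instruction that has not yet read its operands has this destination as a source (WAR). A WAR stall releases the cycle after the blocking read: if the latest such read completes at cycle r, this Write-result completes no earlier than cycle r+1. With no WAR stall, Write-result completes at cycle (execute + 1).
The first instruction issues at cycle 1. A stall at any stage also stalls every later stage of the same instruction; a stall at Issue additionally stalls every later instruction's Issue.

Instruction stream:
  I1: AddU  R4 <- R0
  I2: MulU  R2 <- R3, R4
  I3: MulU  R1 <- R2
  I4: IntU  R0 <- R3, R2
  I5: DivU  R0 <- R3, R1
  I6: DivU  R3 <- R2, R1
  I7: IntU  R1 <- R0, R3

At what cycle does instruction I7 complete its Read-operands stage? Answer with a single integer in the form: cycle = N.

I1  is:1  ro:2  ex:4  wr:5
I2  is:2  ro:6  ex:9  wr:10  — RAW R4: wait I1 write@5
I3  is:11  ro:12  ex:15  wr:16  — struct: MulU busy until I2 writes@10
I4  is:12  ro:13  ex:14  wr:15
I5  is:16  ro:17  ex:24  wr:25  — WAW R0: wait I4 write@15
I6  is:26  ro:27  ex:34  wr:35  — struct: DivU busy until I5 writes@25
I7  is:27  ro:36  ex:37  wr:38  — RAW R3: wait I6 write@35

cycle = 36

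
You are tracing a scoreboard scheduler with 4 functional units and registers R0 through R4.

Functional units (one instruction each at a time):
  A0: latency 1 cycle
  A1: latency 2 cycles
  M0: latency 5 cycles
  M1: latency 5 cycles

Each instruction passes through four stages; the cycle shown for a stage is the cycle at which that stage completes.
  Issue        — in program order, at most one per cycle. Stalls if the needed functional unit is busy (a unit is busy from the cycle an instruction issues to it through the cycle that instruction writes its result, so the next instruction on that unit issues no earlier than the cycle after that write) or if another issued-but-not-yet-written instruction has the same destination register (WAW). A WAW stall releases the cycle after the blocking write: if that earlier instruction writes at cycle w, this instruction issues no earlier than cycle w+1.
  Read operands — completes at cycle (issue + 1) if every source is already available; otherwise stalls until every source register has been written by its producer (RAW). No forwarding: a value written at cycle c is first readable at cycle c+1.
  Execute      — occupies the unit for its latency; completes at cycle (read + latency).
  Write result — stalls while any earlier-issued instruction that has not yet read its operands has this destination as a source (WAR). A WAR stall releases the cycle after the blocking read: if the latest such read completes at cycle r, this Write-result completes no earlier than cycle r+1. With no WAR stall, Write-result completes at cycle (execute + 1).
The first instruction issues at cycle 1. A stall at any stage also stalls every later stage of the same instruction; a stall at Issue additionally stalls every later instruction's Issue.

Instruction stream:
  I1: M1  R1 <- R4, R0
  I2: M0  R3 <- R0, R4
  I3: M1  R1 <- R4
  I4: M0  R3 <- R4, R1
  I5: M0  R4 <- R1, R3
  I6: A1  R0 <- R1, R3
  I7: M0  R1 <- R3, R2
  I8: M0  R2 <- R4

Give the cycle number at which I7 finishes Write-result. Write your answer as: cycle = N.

cycle = 39

  I1 | 1 | 2 | 7 | 8
  I2 | 2 | 3 | 8 | 9
  I3 | 9 | 10 | 15 | 16   struct: M1 busy until I1 writes@8
  I4 | 10 | 17 | 22 | 23   RAW R1: wait I3 write@16
  I5 | 24 | 25 | 30 | 31   struct: M0 busy until I4 writes@23
  I6 | 25 | 26 | 28 | 29
  I7 | 32 | 33 | 38 | 39   struct: M0 busy until I5 writes@31
  I8 | 40 | 41 | 46 | 47   struct: M0 busy until I7 writes@39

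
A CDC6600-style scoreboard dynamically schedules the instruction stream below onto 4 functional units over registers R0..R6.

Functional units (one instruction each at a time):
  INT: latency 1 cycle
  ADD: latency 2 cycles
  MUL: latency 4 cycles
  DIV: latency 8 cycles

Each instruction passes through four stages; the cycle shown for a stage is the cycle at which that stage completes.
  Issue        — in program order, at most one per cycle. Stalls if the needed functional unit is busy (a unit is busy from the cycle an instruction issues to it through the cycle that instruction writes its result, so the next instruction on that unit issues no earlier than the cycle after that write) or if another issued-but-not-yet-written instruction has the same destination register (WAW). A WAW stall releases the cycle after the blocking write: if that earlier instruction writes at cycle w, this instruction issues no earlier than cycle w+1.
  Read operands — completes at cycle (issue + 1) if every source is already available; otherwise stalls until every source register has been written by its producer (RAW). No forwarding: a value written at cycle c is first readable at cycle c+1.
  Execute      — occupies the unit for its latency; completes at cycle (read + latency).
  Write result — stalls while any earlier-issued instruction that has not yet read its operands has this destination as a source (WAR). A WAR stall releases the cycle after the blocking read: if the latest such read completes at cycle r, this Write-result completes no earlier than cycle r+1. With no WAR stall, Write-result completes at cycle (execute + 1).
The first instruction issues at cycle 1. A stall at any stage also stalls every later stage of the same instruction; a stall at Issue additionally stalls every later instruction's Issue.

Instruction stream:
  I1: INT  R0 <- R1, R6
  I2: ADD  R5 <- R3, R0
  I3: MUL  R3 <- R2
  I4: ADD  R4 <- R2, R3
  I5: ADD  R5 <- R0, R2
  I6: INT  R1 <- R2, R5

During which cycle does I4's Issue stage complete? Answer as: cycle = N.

1) issue 1, read 2, done 3, write 4
2) issue 2, read 5, done 7, write 8  <RAW R0: wait I1 write@4>
3) issue 3, read 4, done 8, write 9
4) issue 9, read 10, done 12, write 13  <struct: ADD busy until I2 writes@8>
5) issue 14, read 15, done 17, write 18  <struct: ADD busy until I4 writes@13>
6) issue 15, read 19, done 20, write 21  <RAW R5: wait I5 write@18>

cycle = 9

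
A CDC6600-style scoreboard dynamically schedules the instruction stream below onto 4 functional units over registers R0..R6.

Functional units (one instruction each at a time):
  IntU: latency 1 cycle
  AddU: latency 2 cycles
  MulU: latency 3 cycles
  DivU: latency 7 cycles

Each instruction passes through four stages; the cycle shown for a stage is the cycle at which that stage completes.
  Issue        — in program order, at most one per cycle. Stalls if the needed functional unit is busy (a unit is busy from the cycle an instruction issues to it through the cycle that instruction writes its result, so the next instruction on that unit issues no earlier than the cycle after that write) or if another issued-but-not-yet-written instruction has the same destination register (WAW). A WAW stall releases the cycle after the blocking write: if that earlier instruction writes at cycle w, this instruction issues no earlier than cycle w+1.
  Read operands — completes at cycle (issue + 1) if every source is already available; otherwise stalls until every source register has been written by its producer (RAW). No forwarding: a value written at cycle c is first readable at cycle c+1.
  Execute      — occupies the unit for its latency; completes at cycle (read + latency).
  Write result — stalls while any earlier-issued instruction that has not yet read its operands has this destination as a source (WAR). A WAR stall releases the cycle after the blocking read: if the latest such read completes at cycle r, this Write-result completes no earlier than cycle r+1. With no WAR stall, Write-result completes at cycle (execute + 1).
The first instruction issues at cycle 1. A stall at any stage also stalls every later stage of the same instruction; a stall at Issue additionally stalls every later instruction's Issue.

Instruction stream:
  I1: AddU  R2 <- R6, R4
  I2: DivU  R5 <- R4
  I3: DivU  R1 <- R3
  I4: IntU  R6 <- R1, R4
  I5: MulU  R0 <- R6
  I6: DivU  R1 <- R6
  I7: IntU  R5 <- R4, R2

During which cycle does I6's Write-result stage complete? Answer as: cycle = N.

[1] I1 dispatched to AddU
[2] I1 operands ready | I2 dispatched to DivU
[3] I2 operands ready
[4] I1 complete
[5] R2←I1
[10] I2 complete
[11] R5←I2
[12] I3 dispatched to DivU
[13] I3 operands ready | I4 dispatched to IntU
[14] I5 dispatched to MulU
[20] I3 complete
[21] R1←I3
[22] I4 operands ready | I6 dispatched to DivU
[23] I4 complete
[24] R6←I4
[25] I5 operands ready | I6 operands ready | I7 dispatched to IntU
[26] I7 operands ready
[27] I7 complete
[28] I5 complete | R5←I7
[29] R0←I5
[32] I6 complete
[33] R1←I6

cycle = 33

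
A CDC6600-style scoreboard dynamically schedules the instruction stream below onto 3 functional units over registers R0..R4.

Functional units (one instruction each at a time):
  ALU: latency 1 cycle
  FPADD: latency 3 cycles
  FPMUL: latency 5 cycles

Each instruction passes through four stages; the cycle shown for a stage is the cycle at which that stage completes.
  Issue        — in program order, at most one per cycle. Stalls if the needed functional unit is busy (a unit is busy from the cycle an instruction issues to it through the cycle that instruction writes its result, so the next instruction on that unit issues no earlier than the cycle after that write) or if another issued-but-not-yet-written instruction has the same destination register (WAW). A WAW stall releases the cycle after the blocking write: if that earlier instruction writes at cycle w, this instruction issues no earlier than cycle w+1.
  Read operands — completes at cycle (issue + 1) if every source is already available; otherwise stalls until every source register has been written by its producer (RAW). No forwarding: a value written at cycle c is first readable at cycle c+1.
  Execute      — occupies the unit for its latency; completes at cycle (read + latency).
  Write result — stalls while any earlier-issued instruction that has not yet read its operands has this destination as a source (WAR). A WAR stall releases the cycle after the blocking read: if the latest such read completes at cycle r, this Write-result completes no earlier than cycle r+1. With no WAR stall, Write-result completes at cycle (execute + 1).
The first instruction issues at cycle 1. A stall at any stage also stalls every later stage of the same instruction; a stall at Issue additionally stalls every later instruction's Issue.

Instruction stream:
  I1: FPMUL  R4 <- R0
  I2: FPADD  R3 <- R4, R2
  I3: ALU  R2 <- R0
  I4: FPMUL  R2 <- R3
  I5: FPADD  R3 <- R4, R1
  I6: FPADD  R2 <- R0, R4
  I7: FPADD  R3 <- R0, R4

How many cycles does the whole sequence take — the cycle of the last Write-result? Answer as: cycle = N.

I1 -> (1, 2, 7, 8)
I2 -> (2, 9, 12, 13)  // RAW R4: wait I1 write@8
I3 -> (3, 4, 5, 10)  // WAR R2: wait I2 read@9
I4 -> (11, 14, 19, 20)  // WAW R2: wait I3 write@10, RAW R3: wait I2 write@13
I5 -> (14, 15, 18, 19)  // struct: FPADD busy until I2 writes@13
I6 -> (21, 22, 25, 26)  // WAW R2: wait I4 write@20
I7 -> (27, 28, 31, 32)  // struct: FPADD busy until I6 writes@26

cycle = 32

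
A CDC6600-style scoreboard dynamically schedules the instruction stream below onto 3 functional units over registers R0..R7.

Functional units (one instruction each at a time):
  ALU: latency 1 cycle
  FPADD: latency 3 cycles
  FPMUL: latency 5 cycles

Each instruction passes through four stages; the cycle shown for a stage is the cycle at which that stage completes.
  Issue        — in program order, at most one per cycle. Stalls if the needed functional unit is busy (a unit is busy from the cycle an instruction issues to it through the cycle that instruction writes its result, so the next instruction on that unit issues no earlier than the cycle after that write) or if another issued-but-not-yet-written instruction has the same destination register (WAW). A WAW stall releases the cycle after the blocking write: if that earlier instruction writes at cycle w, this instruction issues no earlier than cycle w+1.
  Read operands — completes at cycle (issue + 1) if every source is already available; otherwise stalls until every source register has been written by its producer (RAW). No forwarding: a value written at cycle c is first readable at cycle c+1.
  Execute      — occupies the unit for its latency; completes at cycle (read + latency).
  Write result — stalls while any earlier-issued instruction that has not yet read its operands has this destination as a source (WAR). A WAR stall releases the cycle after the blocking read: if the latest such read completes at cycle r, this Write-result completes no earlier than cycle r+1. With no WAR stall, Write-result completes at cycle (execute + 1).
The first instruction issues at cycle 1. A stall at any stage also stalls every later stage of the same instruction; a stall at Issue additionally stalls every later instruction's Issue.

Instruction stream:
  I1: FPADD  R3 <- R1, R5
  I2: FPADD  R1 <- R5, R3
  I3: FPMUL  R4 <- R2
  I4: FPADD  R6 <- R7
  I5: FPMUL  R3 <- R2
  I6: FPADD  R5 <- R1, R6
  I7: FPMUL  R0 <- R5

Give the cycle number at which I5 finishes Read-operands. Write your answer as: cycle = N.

cycle = 17

[I1] 1/2/5/6
[I2] 7/8/11/12  (struct: FPADD busy until I1 writes@6)
[I3] 8/9/14/15
[I4] 13/14/17/18  (struct: FPADD busy until I2 writes@12)
[I5] 16/17/22/23  (struct: FPMUL busy until I3 writes@15)
[I6] 19/20/23/24  (struct: FPADD busy until I4 writes@18)
[I7] 24/25/30/31  (struct: FPMUL busy until I5 writes@23)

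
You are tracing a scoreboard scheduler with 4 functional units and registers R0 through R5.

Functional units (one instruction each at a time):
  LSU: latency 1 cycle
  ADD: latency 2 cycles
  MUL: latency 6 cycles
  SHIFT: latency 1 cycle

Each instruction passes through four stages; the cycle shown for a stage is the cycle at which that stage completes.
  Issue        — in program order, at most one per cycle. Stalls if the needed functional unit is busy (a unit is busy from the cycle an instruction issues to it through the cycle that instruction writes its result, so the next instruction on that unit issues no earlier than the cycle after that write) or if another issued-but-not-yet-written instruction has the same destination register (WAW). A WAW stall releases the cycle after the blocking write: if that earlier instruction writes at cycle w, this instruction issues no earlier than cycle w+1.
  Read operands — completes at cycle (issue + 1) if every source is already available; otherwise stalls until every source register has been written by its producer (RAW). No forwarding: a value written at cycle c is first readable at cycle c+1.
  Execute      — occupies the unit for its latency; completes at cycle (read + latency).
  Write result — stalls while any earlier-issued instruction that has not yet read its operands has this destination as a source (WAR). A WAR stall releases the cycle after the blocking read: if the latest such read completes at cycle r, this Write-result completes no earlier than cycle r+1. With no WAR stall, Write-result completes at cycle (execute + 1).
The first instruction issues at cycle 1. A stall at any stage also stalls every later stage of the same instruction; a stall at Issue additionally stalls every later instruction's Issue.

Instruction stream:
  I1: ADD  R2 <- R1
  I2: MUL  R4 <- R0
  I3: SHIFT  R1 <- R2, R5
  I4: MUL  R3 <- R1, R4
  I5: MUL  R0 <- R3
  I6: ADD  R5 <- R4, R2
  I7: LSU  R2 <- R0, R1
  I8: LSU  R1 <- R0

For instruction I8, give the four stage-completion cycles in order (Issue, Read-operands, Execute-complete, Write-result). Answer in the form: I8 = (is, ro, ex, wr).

I8 = (32, 33, 34, 35)

cycle 1: I1→ADD
cycle 2: I1 RO; I2→MUL
cycle 3: I2 RO; I3→SHIFT
cycle 4: I1 EX
cycle 5: I1 WR R2
cycle 6: I3 RO
cycle 7: I3 EX
cycle 8: I3 WR R1
cycle 9: I2 EX
cycle 10: I2 WR R4
cycle 11: I4→MUL
cycle 12: I4 RO
cycle 18: I4 EX
cycle 19: I4 WR R3
cycle 20: I5→MUL
cycle 21: I5 RO; I6→ADD
cycle 22: I6 RO; I7→LSU
cycle 24: I6 EX
cycle 25: I6 WR R5
cycle 27: I5 EX
cycle 28: I5 WR R0
cycle 29: I7 RO
cycle 30: I7 EX
cycle 31: I7 WR R2
cycle 32: I8→LSU
cycle 33: I8 RO
cycle 34: I8 EX
cycle 35: I8 WR R1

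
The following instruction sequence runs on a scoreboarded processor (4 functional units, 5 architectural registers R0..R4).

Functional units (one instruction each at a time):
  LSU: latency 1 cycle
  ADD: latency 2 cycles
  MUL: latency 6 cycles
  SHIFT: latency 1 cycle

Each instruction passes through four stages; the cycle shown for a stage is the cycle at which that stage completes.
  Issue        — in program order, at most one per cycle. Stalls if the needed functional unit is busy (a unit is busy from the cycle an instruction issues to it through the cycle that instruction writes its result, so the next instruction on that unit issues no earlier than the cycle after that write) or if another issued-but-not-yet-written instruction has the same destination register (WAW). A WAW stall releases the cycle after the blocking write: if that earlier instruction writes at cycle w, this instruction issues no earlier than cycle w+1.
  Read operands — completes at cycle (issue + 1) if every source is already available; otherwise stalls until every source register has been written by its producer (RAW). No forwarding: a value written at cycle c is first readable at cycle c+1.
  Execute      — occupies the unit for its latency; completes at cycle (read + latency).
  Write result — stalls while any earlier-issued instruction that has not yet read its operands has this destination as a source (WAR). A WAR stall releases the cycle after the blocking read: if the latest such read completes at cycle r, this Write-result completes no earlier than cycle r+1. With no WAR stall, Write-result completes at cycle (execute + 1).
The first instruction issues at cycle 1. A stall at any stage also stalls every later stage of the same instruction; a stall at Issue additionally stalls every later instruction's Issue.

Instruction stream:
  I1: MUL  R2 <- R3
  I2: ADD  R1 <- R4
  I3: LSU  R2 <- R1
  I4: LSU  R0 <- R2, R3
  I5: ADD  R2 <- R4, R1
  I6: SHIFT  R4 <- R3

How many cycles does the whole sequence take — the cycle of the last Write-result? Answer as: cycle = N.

cycle 1: I1 issues→MUL
cycle 2: I1 reads · I2 issues→ADD
cycle 3: I2 reads
cycle 5: I2 exec-done
cycle 6: I2 writes R1
cycle 8: I1 exec-done
cycle 9: I1 writes R2
cycle 10: I3 issues→LSU
cycle 11: I3 reads
cycle 12: I3 exec-done
cycle 13: I3 writes R2
cycle 14: I4 issues→LSU
cycle 15: I4 reads · I5 issues→ADD
cycle 16: I4 exec-done · I5 reads · I6 issues→SHIFT
cycle 17: I4 writes R0 · I6 reads
cycle 18: I5 exec-done · I6 exec-done
cycle 19: I5 writes R2 · I6 writes R4

cycle = 19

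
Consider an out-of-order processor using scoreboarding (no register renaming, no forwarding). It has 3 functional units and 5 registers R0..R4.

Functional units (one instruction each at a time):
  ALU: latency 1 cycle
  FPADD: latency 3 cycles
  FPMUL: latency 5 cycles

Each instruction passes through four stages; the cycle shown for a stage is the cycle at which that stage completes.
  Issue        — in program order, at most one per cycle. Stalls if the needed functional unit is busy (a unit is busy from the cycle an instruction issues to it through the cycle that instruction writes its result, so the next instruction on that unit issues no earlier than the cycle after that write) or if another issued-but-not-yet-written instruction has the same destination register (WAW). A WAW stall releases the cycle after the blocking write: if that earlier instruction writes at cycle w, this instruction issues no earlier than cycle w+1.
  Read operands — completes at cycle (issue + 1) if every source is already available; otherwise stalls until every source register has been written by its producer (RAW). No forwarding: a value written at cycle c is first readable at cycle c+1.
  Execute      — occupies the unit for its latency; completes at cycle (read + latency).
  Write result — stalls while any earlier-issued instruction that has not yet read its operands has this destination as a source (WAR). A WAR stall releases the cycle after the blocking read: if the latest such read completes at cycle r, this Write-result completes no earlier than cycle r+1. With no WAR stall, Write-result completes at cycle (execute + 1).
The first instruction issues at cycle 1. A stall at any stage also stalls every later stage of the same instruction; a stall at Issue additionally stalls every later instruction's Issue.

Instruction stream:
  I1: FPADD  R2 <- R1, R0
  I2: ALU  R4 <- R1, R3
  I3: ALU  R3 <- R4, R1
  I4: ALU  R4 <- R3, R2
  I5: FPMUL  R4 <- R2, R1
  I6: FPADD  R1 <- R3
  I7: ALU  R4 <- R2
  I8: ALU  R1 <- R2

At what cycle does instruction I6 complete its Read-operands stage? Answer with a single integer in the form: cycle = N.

cycle = 16

1) issue 1, read 2, done 5, write 6
2) issue 2, read 3, done 4, write 5
3) issue 6, read 7, done 8, write 9  <struct: ALU busy until I2 writes@5>
4) issue 10, read 11, done 12, write 13  <struct: ALU busy until I3 writes@9>
5) issue 14, read 15, done 20, write 21  <WAW R4: wait I4 write@13>
6) issue 15, read 16, done 19, write 20
7) issue 22, read 23, done 24, write 25  <WAW R4: wait I5 write@21>
8) issue 26, read 27, done 28, write 29  <struct: ALU busy until I7 writes@25>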